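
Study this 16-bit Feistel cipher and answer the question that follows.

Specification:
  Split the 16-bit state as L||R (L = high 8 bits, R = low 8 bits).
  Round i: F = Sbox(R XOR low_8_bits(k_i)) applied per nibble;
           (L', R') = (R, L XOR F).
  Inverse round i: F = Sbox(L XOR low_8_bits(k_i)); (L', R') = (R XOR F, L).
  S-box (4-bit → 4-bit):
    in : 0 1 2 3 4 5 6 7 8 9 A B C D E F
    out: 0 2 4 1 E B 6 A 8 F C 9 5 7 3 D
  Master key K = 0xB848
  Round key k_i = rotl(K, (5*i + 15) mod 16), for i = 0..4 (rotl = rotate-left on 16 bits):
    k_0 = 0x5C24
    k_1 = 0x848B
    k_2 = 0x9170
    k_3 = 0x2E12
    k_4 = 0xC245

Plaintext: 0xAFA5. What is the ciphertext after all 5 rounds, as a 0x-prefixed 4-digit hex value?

0x4007

s_0 = plaintext = 0xAFA5
s_1 = Round(s_0, k_0) = 0xA52D
s_2 = Round(s_1, k_1) = 0x2D63
s_3 = Round(s_2, k_2) = 0x630C
s_4 = Round(s_3, k_3) = 0x0C40
s_5 = Round(s_4, k_4) = 0x4007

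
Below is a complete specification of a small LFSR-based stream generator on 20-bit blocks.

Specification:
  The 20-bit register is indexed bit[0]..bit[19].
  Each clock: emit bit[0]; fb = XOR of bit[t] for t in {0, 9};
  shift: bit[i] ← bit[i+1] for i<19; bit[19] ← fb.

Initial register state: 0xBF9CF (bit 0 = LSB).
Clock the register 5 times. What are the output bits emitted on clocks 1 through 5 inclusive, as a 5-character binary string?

reg_0 = 0xBF9CF
clock 1: out=1, reg = 0xDFCE7
clock 2: out=1, reg = 0xEFE73
clock 3: out=1, reg = 0x77F39
clock 4: out=1, reg = 0x3BF9C
clock 5: out=0, reg = 0x9DFCE

11110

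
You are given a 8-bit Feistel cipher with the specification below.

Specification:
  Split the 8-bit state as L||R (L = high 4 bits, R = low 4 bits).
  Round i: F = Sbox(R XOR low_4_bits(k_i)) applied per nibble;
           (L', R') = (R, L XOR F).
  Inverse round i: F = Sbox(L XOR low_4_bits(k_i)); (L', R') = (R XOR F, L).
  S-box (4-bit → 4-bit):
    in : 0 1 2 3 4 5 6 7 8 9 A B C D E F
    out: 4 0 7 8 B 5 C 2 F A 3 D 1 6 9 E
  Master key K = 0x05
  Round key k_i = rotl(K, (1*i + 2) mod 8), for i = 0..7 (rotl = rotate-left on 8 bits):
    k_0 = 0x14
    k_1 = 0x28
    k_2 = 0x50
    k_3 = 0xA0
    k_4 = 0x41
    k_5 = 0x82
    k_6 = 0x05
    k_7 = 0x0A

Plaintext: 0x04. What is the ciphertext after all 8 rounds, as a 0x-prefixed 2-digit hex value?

s_0 = plaintext = 0x04
s_1 = Round(s_0, k_0) = 0x44
s_2 = Round(s_1, k_1) = 0x45
s_3 = Round(s_2, k_2) = 0x51
s_4 = Round(s_3, k_3) = 0x15
s_5 = Round(s_4, k_4) = 0x5A
s_6 = Round(s_5, k_5) = 0xAA
s_7 = Round(s_6, k_6) = 0xA4
s_8 = Round(s_7, k_7) = 0x43

0x43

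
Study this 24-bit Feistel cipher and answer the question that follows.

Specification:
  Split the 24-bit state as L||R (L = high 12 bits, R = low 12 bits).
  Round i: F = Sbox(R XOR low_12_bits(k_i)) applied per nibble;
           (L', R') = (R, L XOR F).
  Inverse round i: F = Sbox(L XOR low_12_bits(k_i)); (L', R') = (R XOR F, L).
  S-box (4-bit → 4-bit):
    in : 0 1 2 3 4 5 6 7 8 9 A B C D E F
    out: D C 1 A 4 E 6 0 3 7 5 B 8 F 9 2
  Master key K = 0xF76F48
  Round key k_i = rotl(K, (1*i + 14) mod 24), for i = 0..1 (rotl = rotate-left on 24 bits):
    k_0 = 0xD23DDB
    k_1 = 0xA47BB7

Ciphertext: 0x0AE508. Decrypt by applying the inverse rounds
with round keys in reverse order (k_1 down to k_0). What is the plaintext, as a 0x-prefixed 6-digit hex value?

0xA6AECF

s_0 = ciphertext = 0x0AE508
s_1 = InvRound(s_0, k_1) = 0xECF0AE
s_2 = InvRound(s_1, k_0) = 0xA6AECF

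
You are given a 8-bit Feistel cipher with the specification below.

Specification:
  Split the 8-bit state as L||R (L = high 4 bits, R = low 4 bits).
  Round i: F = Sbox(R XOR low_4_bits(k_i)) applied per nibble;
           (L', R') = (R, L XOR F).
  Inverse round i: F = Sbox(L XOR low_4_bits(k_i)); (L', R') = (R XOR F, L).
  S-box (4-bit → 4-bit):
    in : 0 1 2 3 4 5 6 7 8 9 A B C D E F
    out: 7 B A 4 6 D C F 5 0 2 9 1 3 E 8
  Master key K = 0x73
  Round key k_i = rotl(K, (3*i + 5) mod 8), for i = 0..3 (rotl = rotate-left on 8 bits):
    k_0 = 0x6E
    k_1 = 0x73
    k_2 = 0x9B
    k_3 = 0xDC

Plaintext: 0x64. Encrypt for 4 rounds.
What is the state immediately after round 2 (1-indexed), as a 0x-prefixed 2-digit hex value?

s_0 = plaintext = 0x64
s_1 = Round(s_0, k_0) = 0x44
s_2 = Round(s_1, k_1) = 0x4B
s_3 = Round(s_2, k_2) = 0xB3
s_4 = Round(s_3, k_3) = 0x33

0x4B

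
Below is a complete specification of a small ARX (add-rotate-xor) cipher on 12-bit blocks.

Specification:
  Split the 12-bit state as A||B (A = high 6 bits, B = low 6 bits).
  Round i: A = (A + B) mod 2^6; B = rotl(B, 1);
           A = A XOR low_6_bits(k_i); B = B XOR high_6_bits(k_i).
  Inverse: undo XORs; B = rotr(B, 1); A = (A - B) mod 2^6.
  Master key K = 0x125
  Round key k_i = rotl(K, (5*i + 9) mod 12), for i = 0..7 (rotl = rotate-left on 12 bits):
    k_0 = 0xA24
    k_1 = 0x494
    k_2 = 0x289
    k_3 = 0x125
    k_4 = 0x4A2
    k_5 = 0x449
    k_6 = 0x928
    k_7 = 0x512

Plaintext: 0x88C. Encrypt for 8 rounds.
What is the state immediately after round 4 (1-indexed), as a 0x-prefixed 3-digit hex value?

0xC1F

s_0 = plaintext = 0x88C
s_1 = Round(s_0, k_0) = 0x2B0
s_2 = Round(s_1, k_1) = 0xBB3
s_3 = Round(s_2, k_2) = 0xA2D
s_4 = Round(s_3, k_3) = 0xC1F
s_5 = Round(s_4, k_4) = 0xB6C
s_6 = Round(s_5, k_5) = 0x408
s_7 = Round(s_6, k_6) = 0xC34
s_8 = Round(s_7, k_7) = 0xDBD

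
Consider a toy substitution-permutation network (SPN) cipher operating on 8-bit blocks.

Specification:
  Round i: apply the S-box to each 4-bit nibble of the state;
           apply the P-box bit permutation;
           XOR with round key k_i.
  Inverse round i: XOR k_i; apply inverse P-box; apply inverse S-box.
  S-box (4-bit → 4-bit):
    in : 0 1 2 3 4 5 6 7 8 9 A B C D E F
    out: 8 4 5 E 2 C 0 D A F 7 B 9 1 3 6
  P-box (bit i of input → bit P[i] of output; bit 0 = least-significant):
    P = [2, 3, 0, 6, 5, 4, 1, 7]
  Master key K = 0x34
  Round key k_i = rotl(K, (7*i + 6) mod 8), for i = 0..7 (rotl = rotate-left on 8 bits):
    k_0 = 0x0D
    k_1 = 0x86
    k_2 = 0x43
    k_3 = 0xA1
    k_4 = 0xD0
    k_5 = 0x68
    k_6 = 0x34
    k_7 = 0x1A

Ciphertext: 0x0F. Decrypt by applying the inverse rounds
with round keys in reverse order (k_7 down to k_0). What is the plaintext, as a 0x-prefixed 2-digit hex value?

0x0B

s_0 = ciphertext = 0x0F
s_1 = InvRound(s_0, k_7) = 0x42
s_2 = InvRound(s_1, k_6) = 0xAC
s_3 = InvRound(s_2, k_5) = 0x0C
s_4 = InvRound(s_3, k_4) = 0x8B
s_5 = InvRound(s_4, k_3) = 0x24
s_6 = InvRound(s_5, k_2) = 0x27
s_7 = InvRound(s_6, k_1) = 0xC1
s_8 = InvRound(s_7, k_0) = 0x0B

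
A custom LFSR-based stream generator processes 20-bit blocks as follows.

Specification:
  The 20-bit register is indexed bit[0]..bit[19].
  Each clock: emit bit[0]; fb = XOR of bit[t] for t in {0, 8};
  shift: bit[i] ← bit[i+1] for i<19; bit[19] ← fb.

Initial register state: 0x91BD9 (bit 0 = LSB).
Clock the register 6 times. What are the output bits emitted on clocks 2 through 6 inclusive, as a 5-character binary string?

reg_0 = 0x91BD9
clock 1: out=1, reg = 0x48DEC
clock 2: out=0, reg = 0xA46F6
clock 3: out=0, reg = 0x5237B
clock 4: out=1, reg = 0x291BD
clock 5: out=1, reg = 0x148DE
clock 6: out=0, reg = 0x0A46F

00110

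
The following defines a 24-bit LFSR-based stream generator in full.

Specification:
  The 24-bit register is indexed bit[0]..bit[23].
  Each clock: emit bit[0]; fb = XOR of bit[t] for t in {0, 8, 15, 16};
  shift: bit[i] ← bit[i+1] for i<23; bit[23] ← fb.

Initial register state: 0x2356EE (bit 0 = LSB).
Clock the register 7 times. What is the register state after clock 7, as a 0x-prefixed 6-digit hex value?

0xBA46AD

reg_0 = 0x2356EE
clock 1: out=0, reg = 0x91AB77
clock 2: out=1, reg = 0x48D5BB
clock 3: out=1, reg = 0xA46ADD
clock 4: out=1, reg = 0xD2356E
clock 5: out=0, reg = 0xE91AB7
clock 6: out=1, reg = 0x748D5B
clock 7: out=1, reg = 0xBA46AD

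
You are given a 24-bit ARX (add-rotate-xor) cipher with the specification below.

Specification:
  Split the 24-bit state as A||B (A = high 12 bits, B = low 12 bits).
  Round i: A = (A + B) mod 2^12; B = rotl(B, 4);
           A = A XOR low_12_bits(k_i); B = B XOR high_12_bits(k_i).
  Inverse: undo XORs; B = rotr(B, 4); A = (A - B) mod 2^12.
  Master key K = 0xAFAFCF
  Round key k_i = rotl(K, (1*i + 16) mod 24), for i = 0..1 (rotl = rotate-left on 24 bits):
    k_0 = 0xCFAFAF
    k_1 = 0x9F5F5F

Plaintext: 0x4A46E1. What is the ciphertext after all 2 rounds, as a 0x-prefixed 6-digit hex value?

s_0 = plaintext = 0x4A46E1
s_1 = Round(s_0, k_0) = 0x42A2EC
s_2 = Round(s_1, k_1) = 0x849737

0x849737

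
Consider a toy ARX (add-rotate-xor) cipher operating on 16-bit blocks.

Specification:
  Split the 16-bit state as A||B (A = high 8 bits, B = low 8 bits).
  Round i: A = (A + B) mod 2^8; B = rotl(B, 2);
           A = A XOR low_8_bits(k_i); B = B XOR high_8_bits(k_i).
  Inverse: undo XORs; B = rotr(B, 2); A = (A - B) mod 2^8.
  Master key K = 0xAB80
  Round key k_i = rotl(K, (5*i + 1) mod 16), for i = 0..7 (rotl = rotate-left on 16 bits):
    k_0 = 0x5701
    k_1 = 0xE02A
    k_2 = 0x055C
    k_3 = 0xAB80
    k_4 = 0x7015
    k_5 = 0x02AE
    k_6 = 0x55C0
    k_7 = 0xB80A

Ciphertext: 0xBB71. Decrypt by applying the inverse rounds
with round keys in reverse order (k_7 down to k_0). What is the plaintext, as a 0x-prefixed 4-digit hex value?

0xAFC4

s_0 = ciphertext = 0xBB71
s_1 = InvRound(s_0, k_7) = 0x3F72
s_2 = InvRound(s_1, k_6) = 0x36C9
s_3 = InvRound(s_2, k_5) = 0xA6F2
s_4 = InvRound(s_3, k_4) = 0x13A0
s_5 = InvRound(s_4, k_3) = 0xD1C2
s_6 = InvRound(s_5, k_2) = 0x9CF1
s_7 = InvRound(s_6, k_1) = 0x7244
s_8 = InvRound(s_7, k_0) = 0xAFC4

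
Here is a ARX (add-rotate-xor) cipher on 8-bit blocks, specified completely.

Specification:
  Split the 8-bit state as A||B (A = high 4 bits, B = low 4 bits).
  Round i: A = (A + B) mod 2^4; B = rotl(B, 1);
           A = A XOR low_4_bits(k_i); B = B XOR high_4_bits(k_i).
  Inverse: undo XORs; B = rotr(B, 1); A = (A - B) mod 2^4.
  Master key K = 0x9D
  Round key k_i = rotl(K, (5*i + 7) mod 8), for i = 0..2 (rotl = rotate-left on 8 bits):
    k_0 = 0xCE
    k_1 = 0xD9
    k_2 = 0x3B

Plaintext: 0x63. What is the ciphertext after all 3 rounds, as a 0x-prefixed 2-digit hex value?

s_0 = plaintext = 0x63
s_1 = Round(s_0, k_0) = 0x7A
s_2 = Round(s_1, k_1) = 0x88
s_3 = Round(s_2, k_2) = 0xB2

0xB2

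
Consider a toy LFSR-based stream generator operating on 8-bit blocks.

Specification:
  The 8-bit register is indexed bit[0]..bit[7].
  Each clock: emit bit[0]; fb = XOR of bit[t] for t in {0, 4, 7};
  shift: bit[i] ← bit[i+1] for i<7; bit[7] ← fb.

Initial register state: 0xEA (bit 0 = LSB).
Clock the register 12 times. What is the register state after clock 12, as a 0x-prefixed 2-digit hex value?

0x7B

reg_0 = 0xEA
clock 1: out=0, reg = 0xF5
clock 2: out=1, reg = 0xFA
clock 3: out=0, reg = 0x7D
clock 4: out=1, reg = 0x3E
clock 5: out=0, reg = 0x9F
clock 6: out=1, reg = 0xCF
clock 7: out=1, reg = 0x67
clock 8: out=1, reg = 0xB3
clock 9: out=1, reg = 0xD9
clock 10: out=1, reg = 0xEC
clock 11: out=0, reg = 0xF6
clock 12: out=0, reg = 0x7B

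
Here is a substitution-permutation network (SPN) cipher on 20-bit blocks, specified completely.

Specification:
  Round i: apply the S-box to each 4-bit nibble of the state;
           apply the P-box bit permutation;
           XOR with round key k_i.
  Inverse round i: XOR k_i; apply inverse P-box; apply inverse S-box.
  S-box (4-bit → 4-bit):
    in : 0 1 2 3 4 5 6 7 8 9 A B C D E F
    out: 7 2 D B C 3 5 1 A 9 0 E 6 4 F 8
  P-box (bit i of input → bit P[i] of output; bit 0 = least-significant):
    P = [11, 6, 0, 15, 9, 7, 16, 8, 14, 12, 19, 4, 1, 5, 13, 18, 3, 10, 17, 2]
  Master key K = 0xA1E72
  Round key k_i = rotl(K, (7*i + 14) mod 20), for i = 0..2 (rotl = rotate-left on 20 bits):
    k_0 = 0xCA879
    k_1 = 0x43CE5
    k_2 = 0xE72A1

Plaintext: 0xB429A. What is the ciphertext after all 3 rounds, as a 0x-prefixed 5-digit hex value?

0x7A2D9

s_0 = plaintext = 0xB429A
s_1 = Round(s_0, k_0) = 0x2CF6D
s_2 = Round(s_1, k_1) = 0x71ED8
s_3 = Round(s_2, k_2) = 0x7A2D9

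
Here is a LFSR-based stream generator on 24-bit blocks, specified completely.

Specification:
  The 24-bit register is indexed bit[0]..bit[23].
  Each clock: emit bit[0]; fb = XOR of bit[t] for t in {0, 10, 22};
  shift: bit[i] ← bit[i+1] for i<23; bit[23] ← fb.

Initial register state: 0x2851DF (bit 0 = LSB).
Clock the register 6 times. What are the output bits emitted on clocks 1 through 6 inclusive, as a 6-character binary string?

reg_0 = 0x2851DF
clock 1: out=1, reg = 0x9428EF
clock 2: out=1, reg = 0xCA1477
clock 3: out=1, reg = 0xE50A3B
clock 4: out=1, reg = 0x72851D
clock 5: out=1, reg = 0xB9428E
clock 6: out=0, reg = 0x5CA147

111110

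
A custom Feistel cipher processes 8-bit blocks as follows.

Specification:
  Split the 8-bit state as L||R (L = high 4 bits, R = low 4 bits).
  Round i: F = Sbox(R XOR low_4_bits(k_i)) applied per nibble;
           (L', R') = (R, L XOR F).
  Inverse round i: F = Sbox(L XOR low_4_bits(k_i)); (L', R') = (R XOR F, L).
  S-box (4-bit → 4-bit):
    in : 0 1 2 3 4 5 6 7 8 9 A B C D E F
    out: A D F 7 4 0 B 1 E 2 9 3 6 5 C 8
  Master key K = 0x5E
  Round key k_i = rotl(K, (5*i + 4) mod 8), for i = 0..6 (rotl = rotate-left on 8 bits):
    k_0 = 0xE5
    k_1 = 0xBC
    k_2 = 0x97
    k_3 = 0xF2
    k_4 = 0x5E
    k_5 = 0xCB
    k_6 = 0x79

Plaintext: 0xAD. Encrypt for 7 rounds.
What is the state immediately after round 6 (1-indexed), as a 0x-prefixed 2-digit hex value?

0xF8

s_0 = plaintext = 0xAD
s_1 = Round(s_0, k_0) = 0xD4
s_2 = Round(s_1, k_1) = 0x43
s_3 = Round(s_2, k_2) = 0x30
s_4 = Round(s_3, k_3) = 0x0C
s_5 = Round(s_4, k_4) = 0xCF
s_6 = Round(s_5, k_5) = 0xF8
s_7 = Round(s_6, k_6) = 0x82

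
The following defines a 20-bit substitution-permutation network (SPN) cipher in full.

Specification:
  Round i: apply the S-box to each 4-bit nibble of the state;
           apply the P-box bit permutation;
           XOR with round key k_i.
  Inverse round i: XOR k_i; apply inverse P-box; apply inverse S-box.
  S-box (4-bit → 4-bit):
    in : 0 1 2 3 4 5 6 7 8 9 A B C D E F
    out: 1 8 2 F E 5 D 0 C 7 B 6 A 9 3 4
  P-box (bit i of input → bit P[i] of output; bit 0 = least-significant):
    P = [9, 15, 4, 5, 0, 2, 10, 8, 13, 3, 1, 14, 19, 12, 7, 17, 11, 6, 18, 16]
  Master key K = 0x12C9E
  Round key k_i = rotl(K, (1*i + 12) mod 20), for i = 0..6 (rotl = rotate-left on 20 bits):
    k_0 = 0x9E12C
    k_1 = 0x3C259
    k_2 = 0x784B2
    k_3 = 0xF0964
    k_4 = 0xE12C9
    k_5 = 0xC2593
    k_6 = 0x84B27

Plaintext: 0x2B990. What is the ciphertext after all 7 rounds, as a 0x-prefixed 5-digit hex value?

0x6AA14

s_0 = plaintext = 0x2B990
s_1 = Round(s_0, k_0) = 0x9D7E3
s_2 = Round(s_1, k_1) = 0xD482C
s_3 = Round(s_2, k_2) = 0x45C14
s_4 = Round(s_3, k_3) = 0x2C89C
s_5 = Round(s_4, k_4) = 0xCC6AE
s_6 = Round(s_5, k_5) = 0xFD6D4
s_7 = Round(s_6, k_6) = 0x6AA14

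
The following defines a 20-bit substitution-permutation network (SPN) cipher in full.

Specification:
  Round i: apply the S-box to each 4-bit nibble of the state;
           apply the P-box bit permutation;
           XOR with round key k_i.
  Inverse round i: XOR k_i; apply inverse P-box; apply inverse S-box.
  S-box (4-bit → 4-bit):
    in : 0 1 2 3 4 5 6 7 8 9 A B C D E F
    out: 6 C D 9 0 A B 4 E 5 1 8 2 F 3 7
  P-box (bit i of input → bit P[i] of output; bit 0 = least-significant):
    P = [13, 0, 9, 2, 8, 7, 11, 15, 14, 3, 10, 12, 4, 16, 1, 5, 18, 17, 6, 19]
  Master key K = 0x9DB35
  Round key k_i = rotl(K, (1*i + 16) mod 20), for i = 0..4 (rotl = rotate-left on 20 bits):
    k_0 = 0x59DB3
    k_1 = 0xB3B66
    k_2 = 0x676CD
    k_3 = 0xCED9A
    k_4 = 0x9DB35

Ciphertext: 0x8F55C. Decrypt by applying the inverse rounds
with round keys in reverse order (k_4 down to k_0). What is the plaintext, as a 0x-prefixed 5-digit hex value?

0xF56AB

s_0 = ciphertext = 0x8F55C
s_1 = InvRound(s_0, k_4) = 0x7507F
s_2 = InvRound(s_1, k_3) = 0x851D6
s_3 = InvRound(s_2, k_2) = 0x690AF
s_4 = InvRound(s_3, k_1) = 0x2CCDF
s_5 = InvRound(s_4, k_0) = 0xF56AB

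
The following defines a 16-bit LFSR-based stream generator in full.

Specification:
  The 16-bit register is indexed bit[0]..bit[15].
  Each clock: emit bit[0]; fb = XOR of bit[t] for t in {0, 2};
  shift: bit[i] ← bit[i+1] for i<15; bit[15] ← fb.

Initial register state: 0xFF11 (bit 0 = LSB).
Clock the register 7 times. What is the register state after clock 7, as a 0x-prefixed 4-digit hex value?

0xABFE

reg_0 = 0xFF11
clock 1: out=1, reg = 0xFF88
clock 2: out=0, reg = 0x7FC4
clock 3: out=0, reg = 0xBFE2
clock 4: out=0, reg = 0x5FF1
clock 5: out=1, reg = 0xAFF8
clock 6: out=0, reg = 0x57FC
clock 7: out=0, reg = 0xABFE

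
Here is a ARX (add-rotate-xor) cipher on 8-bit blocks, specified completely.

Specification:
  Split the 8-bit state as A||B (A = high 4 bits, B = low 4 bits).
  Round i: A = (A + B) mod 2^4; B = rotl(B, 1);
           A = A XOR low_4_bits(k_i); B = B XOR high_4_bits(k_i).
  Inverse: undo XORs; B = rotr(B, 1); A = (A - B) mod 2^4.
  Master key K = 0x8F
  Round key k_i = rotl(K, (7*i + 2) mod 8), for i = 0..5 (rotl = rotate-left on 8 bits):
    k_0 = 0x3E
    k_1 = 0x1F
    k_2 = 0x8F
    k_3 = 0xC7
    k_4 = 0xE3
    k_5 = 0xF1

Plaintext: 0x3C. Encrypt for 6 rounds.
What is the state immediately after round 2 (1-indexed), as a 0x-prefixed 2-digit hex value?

0x44

s_0 = plaintext = 0x3C
s_1 = Round(s_0, k_0) = 0x1A
s_2 = Round(s_1, k_1) = 0x44
s_3 = Round(s_2, k_2) = 0x70
s_4 = Round(s_3, k_3) = 0x0C
s_5 = Round(s_4, k_4) = 0xF7
s_6 = Round(s_5, k_5) = 0x71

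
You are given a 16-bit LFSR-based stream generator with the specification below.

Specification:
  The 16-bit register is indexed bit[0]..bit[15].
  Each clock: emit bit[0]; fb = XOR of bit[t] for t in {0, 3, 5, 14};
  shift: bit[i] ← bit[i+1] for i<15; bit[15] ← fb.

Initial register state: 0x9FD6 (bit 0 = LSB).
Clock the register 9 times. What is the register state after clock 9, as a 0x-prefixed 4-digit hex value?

0x484F

reg_0 = 0x9FD6
clock 1: out=0, reg = 0x4FEB
clock 2: out=1, reg = 0x27F5
clock 3: out=1, reg = 0x13FA
clock 4: out=0, reg = 0x09FD
clock 5: out=1, reg = 0x84FE
clock 6: out=0, reg = 0x427F
clock 7: out=1, reg = 0x213F
clock 8: out=1, reg = 0x909F
clock 9: out=1, reg = 0x484F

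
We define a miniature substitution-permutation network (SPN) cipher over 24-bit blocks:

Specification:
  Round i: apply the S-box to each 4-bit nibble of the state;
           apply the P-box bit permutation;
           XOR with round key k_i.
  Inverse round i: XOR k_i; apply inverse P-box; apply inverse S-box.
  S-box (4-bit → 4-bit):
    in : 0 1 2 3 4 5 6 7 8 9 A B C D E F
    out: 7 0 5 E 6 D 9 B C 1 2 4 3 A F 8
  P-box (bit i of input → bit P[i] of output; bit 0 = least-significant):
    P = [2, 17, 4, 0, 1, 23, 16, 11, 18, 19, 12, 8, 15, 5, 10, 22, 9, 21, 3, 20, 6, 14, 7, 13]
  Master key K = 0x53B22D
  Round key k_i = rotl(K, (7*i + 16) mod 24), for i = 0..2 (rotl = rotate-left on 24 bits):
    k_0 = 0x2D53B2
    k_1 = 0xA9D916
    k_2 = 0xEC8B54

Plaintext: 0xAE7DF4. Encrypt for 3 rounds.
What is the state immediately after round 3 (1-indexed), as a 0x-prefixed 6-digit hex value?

s_0 = plaintext = 0xAE7DF4
s_1 = Round(s_0, k_0) = 0x57988A
s_2 = Round(s_1, k_1) = 0x9A62D6
s_3 = Round(s_2, k_2) = 0x081311

0x081311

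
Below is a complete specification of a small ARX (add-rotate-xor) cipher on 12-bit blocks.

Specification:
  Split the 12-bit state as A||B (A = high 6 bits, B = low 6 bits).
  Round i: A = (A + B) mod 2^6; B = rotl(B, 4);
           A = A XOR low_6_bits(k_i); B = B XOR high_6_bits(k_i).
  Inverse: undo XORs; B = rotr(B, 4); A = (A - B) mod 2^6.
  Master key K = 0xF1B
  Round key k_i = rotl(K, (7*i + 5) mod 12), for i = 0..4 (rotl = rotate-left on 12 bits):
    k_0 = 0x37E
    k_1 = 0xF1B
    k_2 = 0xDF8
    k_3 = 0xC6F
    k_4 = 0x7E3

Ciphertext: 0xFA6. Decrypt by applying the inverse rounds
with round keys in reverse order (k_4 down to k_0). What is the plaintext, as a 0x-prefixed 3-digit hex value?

s_0 = ciphertext = 0xFA6
s_1 = InvRound(s_0, k_4) = 0xDA7
s_2 = InvRound(s_1, k_3) = 0x019
s_3 = InvRound(s_2, k_2) = 0xFBA
s_4 = InvRound(s_3, k_1) = 0x358
s_5 = InvRound(s_4, k_0) = 0x795

0x795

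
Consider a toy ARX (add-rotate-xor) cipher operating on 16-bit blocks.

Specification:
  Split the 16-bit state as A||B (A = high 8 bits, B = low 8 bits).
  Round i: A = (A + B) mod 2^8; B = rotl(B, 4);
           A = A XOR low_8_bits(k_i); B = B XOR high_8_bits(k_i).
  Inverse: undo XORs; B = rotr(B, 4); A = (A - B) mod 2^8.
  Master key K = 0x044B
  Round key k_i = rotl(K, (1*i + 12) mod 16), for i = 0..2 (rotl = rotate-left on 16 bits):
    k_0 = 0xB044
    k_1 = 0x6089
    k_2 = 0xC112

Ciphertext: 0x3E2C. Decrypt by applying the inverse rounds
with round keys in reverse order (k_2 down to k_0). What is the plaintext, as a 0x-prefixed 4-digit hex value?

s_0 = ciphertext = 0x3E2C
s_1 = InvRound(s_0, k_2) = 0x4EDE
s_2 = InvRound(s_1, k_1) = 0xDCEB
s_3 = InvRound(s_2, k_0) = 0xE3B5

0xE3B5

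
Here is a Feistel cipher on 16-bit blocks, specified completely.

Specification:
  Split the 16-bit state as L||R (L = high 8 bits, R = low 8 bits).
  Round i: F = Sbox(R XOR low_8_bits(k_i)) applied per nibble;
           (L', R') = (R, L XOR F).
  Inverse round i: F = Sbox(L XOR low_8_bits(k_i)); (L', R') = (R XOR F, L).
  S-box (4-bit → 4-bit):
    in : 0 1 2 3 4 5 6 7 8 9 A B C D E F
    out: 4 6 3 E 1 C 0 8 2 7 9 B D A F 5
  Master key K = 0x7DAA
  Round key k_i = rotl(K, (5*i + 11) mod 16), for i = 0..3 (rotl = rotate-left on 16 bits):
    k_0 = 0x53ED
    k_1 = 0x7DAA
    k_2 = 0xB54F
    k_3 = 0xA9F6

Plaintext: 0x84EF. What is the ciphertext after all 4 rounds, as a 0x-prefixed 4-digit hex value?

0x5E77

s_0 = plaintext = 0x84EF
s_1 = Round(s_0, k_0) = 0xEFC7
s_2 = Round(s_1, k_1) = 0xC7E5
s_3 = Round(s_2, k_2) = 0xE55E
s_4 = Round(s_3, k_3) = 0x5E77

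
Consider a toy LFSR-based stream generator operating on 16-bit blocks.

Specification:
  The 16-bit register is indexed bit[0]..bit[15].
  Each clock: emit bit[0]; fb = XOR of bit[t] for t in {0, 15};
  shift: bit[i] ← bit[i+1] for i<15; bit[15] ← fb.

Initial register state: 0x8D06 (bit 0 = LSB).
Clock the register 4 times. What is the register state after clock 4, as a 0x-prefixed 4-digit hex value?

0xD8D0

reg_0 = 0x8D06
clock 1: out=0, reg = 0xC683
clock 2: out=1, reg = 0x6341
clock 3: out=1, reg = 0xB1A0
clock 4: out=0, reg = 0xD8D0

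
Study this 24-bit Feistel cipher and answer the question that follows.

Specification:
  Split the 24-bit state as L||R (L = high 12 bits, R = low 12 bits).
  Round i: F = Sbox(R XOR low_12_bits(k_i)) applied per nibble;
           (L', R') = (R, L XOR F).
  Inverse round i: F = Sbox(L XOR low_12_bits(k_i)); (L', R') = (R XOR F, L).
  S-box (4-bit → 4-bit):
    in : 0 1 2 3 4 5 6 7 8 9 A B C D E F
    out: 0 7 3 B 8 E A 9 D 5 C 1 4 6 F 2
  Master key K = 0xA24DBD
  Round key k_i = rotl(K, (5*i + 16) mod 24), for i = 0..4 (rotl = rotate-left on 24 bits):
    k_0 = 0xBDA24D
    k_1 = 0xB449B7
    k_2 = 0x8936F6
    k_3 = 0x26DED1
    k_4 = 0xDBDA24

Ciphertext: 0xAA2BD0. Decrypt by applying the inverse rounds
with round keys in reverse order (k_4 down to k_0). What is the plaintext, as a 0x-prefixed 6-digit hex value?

0xF6A3C8

s_0 = ciphertext = 0xAA2BD0
s_1 = InvRound(s_0, k_4) = 0xB0AAA2
s_2 = InvRound(s_1, k_3) = 0x4C3B0A
s_3 = InvRound(s_2, k_2) = 0x8B44C3
s_4 = InvRound(s_3, k_1) = 0x3C88B4
s_5 = InvRound(s_4, k_0) = 0xF6A3C8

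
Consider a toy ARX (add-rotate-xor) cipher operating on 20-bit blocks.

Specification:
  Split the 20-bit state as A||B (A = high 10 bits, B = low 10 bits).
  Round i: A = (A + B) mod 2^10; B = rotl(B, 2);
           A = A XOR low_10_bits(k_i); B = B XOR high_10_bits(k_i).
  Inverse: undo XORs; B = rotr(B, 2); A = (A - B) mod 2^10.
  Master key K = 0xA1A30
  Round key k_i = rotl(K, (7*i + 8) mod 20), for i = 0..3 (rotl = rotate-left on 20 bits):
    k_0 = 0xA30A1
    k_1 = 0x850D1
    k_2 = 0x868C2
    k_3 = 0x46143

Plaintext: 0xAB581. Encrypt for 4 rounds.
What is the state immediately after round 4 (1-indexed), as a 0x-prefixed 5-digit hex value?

s_0 = plaintext = 0xAB581
s_1 = Round(s_0, k_0) = 0x23C89
s_2 = Round(s_1, k_1) = 0x72430
s_3 = Round(s_2, k_2) = 0x4EEDA
s_4 = Round(s_3, k_3) = 0x55A72

0x55A72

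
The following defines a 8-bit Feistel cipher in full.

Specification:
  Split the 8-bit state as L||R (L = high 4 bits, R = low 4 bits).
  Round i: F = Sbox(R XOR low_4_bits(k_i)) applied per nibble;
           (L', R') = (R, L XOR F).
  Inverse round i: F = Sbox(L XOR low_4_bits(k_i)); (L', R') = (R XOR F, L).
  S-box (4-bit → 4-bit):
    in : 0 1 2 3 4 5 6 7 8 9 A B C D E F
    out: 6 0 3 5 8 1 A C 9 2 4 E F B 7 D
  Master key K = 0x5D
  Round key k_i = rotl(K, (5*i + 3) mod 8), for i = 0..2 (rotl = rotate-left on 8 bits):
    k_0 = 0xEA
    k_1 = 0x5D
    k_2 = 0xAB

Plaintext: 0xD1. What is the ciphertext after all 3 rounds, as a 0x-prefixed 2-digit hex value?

s_0 = plaintext = 0xD1
s_1 = Round(s_0, k_0) = 0x13
s_2 = Round(s_1, k_1) = 0x36
s_3 = Round(s_2, k_2) = 0x68

0x68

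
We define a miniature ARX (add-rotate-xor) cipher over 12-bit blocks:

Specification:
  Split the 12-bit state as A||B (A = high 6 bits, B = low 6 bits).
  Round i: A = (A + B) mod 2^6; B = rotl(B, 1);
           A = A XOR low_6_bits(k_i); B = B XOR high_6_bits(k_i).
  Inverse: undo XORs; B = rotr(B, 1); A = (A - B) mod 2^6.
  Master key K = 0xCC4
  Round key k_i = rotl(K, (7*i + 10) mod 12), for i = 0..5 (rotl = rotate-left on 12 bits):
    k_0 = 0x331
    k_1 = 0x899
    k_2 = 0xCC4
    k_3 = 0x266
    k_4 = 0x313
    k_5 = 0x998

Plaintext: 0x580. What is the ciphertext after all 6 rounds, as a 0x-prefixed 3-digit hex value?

0x12A

s_0 = plaintext = 0x580
s_1 = Round(s_0, k_0) = 0x9CC
s_2 = Round(s_1, k_1) = 0xABA
s_3 = Round(s_2, k_2) = 0x806
s_4 = Round(s_3, k_3) = 0x005
s_5 = Round(s_4, k_4) = 0x586
s_6 = Round(s_5, k_5) = 0x12A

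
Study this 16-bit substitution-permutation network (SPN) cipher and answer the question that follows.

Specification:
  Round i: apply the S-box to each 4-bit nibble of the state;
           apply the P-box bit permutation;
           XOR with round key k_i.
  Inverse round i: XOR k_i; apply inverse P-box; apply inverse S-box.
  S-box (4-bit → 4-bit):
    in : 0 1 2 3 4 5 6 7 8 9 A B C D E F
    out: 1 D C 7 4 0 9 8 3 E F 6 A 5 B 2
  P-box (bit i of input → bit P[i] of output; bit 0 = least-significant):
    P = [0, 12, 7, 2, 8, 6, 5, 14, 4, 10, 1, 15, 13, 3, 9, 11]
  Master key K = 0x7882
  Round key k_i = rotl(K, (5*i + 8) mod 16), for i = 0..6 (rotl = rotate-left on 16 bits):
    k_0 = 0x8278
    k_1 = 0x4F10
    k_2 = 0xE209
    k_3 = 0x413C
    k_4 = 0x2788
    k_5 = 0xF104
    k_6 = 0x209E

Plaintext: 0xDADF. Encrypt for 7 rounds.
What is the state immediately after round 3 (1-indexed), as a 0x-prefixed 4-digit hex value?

s_0 = plaintext = 0xDADF
s_1 = Round(s_0, k_0) = 0x354A
s_2 = Round(s_1, k_1) = 0x7DBD
s_3 = Round(s_2, k_2) = 0xEAFA
s_4 = Round(s_3, k_3) = 0xFDE3
s_5 = Round(s_4, k_4) = 0x7653
s_6 = Round(s_5, k_5) = 0x6995
s_7 = Round(s_6, k_6) = 0xCCFC

0xEAFA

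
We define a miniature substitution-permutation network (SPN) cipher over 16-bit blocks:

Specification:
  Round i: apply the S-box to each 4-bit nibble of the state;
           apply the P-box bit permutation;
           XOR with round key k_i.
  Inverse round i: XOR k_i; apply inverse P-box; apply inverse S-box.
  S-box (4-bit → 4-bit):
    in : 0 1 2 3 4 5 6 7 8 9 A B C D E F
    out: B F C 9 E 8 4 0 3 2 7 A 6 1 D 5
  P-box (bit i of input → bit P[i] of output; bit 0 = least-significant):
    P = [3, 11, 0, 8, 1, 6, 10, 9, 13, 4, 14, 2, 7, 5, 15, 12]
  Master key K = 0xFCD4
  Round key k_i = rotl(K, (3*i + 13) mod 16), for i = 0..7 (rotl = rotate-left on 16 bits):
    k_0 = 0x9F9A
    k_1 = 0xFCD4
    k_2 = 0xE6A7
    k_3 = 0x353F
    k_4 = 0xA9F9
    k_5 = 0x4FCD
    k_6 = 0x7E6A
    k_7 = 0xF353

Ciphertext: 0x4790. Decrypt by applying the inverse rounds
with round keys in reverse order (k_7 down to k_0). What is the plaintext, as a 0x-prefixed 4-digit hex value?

s_0 = ciphertext = 0x4790
s_1 = InvRound(s_0, k_7) = 0xEDA6
s_2 = InvRound(s_1, k_6) = 0xE5B3
s_3 = InvRound(s_2, k_5) = 0xC008
s_4 = InvRound(s_3, k_4) = 0x8A94
s_5 = InvRound(s_4, k_3) = 0x1DE1
s_6 = InvRound(s_5, k_2) = 0x2E0B
s_7 = InvRound(s_6, k_1) = 0xE40F
s_8 = InvRound(s_7, k_0) = 0x3154

0x3154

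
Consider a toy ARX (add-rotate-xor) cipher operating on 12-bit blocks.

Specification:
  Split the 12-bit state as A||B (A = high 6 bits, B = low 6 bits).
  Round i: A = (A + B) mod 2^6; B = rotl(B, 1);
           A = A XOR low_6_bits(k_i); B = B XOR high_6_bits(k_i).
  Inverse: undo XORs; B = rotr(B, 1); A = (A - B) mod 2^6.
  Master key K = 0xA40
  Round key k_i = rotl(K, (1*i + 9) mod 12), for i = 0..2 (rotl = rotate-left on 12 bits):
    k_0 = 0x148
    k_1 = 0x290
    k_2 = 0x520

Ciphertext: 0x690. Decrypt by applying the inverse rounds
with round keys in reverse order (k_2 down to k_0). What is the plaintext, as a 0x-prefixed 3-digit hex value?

s_0 = ciphertext = 0x690
s_1 = InvRound(s_0, k_2) = 0xE02
s_2 = InvRound(s_1, k_1) = 0x904
s_3 = InvRound(s_2, k_0) = 0x320

0x320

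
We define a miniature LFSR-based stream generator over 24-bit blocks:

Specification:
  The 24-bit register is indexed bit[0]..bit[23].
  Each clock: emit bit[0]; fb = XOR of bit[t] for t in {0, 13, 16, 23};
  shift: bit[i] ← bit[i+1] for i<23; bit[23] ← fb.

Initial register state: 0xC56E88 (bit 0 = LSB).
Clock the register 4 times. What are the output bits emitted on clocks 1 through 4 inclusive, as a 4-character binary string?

reg_0 = 0xC56E88
clock 1: out=0, reg = 0xE2B744
clock 2: out=0, reg = 0x715BA2
clock 3: out=0, reg = 0xB8ADD1
clock 4: out=1, reg = 0xDC56E8

0001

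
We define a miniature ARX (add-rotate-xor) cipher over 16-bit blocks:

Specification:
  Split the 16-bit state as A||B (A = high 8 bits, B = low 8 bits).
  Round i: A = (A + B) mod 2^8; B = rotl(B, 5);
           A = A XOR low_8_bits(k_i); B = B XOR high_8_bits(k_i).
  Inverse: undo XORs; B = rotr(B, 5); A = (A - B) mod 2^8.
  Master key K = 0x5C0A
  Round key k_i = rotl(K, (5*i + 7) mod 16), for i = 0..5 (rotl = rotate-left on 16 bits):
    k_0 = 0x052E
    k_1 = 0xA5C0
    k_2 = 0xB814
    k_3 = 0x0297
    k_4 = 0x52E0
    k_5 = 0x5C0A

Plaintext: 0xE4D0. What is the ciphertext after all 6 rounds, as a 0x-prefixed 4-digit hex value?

s_0 = plaintext = 0xE4D0
s_1 = Round(s_0, k_0) = 0x9A1F
s_2 = Round(s_1, k_1) = 0x7946
s_3 = Round(s_2, k_2) = 0xAB70
s_4 = Round(s_3, k_3) = 0x8C0C
s_5 = Round(s_4, k_4) = 0x78D3
s_6 = Round(s_5, k_5) = 0x4126

0x4126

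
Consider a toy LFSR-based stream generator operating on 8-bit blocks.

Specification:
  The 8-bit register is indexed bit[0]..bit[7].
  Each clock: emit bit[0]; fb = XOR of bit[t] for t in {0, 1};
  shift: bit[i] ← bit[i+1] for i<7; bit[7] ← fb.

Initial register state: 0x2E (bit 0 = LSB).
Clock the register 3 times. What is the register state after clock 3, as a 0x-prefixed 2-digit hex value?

0x25

reg_0 = 0x2E
clock 1: out=0, reg = 0x97
clock 2: out=1, reg = 0x4B
clock 3: out=1, reg = 0x25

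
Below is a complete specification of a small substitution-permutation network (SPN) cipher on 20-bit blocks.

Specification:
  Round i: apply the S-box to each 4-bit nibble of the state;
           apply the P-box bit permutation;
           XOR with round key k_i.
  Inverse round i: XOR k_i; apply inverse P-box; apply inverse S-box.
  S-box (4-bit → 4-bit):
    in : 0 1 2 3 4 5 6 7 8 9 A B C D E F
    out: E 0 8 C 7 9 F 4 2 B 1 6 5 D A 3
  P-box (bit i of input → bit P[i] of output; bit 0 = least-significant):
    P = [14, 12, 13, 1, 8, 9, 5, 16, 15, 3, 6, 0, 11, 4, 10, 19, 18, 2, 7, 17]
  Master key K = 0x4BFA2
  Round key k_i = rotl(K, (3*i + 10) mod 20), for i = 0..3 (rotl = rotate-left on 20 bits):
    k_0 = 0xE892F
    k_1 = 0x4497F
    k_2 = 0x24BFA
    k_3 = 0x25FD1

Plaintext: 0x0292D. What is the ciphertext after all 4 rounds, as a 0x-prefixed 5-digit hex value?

0x2590A

s_0 = plaintext = 0x0292D
s_1 = Round(s_0, k_0) = 0x569A0
s_2 = Round(s_1, k_1) = 0xAF464
s_3 = Round(s_2, k_2) = 0x7B082
s_4 = Round(s_3, k_3) = 0x2590A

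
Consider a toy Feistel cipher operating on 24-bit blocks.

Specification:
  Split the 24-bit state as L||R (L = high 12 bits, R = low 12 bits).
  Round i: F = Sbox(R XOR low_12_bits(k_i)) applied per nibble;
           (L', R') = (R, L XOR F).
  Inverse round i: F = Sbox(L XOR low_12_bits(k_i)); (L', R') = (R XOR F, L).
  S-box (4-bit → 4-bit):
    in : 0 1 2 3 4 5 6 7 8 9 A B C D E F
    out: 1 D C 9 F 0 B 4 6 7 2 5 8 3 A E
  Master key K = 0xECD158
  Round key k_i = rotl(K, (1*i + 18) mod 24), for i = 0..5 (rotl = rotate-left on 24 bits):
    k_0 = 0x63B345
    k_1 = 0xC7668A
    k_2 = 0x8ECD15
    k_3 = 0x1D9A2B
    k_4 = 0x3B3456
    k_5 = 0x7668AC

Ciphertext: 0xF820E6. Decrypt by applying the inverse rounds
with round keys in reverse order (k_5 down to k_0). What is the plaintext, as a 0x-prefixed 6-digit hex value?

0x8B9215

s_0 = ciphertext = 0xF820E6
s_1 = InvRound(s_0, k_5) = 0x42CF82
s_2 = InvRound(s_1, k_4) = 0xEC042C
s_3 = InvRound(s_2, k_3) = 0xB89EC0
s_4 = InvRound(s_3, k_2) = 0x5B8B89
s_5 = InvRound(s_4, k_1) = 0x2155B8
s_6 = InvRound(s_5, k_0) = 0x8B9215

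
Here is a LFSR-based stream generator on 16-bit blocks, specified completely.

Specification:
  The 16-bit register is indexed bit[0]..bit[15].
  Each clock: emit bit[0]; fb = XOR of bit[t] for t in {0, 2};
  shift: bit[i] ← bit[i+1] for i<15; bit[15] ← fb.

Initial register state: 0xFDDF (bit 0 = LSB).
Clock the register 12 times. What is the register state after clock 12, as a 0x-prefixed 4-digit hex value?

0x2A8F

reg_0 = 0xFDDF
clock 1: out=1, reg = 0x7EEF
clock 2: out=1, reg = 0x3F77
clock 3: out=1, reg = 0x1FBB
clock 4: out=1, reg = 0x8FDD
clock 5: out=1, reg = 0x47EE
clock 6: out=0, reg = 0xA3F7
clock 7: out=1, reg = 0x51FB
clock 8: out=1, reg = 0xA8FD
clock 9: out=1, reg = 0x547E
clock 10: out=0, reg = 0xAA3F
clock 11: out=1, reg = 0x551F
clock 12: out=1, reg = 0x2A8F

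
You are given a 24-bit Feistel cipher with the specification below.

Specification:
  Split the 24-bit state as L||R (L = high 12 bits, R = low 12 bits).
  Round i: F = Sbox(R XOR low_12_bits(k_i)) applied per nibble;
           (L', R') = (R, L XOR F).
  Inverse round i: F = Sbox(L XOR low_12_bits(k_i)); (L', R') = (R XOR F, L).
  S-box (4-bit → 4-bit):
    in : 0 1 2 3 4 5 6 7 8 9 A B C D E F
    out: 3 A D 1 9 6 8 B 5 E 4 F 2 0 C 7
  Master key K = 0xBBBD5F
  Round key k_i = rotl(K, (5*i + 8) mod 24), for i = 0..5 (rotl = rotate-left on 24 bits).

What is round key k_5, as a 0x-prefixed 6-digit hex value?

K = 0xBBBD5F
k_0 = rotl(K, (5*0+8) mod 24) = rotl(K, 8) = 0xBD5FBB
k_1 = rotl(K, (5*1+8) mod 24) = rotl(K, 13) = 0xABF777
k_2 = rotl(K, (5*2+8) mod 24) = rotl(K, 18) = 0x7EEEF5
k_3 = rotl(K, (5*3+8) mod 24) = rotl(K, 23) = 0xDDDEAF
k_4 = rotl(K, (5*4+8) mod 24) = rotl(K, 4) = 0xBBD5FB
k_5 = rotl(K, (5*5+8) mod 24) = rotl(K, 9) = 0x7ABF77

0x7ABF77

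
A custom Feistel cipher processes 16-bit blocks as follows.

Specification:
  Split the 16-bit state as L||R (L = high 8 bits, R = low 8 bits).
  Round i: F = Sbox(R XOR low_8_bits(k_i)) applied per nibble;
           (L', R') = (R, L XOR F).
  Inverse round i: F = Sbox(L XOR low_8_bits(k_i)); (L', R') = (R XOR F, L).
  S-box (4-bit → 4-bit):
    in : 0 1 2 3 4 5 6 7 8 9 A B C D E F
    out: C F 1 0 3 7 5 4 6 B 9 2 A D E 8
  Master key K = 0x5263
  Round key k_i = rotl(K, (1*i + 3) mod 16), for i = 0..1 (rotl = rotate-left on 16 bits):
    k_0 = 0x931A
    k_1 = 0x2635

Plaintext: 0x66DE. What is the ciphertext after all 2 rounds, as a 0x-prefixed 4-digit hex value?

s_0 = plaintext = 0x66DE
s_1 = Round(s_0, k_0) = 0xDEC5
s_2 = Round(s_1, k_1) = 0xC552

0xC552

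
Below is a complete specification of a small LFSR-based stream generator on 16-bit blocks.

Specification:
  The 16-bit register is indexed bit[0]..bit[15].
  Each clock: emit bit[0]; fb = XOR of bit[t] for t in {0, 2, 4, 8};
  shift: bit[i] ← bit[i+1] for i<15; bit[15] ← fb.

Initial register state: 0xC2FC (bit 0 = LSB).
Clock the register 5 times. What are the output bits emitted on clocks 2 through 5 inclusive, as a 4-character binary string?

reg_0 = 0xC2FC
clock 1: out=0, reg = 0x617E
clock 2: out=0, reg = 0xB0BF
clock 3: out=1, reg = 0xD85F
clock 4: out=1, reg = 0xEC2F
clock 5: out=1, reg = 0x7617

0111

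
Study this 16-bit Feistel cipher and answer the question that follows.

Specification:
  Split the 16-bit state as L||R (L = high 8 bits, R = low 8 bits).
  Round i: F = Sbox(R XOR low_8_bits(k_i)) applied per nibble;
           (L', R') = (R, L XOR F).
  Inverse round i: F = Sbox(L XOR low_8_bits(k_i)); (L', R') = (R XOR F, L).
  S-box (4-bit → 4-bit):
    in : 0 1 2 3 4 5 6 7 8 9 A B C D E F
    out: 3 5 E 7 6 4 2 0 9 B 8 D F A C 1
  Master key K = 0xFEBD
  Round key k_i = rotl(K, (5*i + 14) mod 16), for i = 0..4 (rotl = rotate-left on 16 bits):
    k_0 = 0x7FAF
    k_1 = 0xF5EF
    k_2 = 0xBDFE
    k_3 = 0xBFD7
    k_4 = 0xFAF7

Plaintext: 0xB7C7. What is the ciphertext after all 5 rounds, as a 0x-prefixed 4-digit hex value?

0xB081

s_0 = plaintext = 0xB7C7
s_1 = Round(s_0, k_0) = 0xC79E
s_2 = Round(s_1, k_1) = 0x9EC2
s_3 = Round(s_2, k_2) = 0xC2E1
s_4 = Round(s_3, k_3) = 0xE1B0
s_5 = Round(s_4, k_4) = 0xB081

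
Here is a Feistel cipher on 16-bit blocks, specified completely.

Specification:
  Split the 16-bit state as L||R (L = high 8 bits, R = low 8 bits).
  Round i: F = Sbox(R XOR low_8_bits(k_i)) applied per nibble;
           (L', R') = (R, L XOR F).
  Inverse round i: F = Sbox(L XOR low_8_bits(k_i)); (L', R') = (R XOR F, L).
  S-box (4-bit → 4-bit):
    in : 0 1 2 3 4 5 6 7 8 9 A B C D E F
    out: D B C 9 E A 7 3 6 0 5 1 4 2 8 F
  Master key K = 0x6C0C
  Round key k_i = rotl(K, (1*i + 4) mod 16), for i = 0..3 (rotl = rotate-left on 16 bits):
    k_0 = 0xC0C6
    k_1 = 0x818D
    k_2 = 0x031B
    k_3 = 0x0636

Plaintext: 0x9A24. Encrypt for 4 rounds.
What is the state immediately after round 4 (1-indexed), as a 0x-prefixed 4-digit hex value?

s_0 = plaintext = 0x9A24
s_1 = Round(s_0, k_0) = 0x2416
s_2 = Round(s_1, k_1) = 0x1625
s_3 = Round(s_2, k_2) = 0x258E
s_4 = Round(s_3, k_3) = 0x8E33

0x8E33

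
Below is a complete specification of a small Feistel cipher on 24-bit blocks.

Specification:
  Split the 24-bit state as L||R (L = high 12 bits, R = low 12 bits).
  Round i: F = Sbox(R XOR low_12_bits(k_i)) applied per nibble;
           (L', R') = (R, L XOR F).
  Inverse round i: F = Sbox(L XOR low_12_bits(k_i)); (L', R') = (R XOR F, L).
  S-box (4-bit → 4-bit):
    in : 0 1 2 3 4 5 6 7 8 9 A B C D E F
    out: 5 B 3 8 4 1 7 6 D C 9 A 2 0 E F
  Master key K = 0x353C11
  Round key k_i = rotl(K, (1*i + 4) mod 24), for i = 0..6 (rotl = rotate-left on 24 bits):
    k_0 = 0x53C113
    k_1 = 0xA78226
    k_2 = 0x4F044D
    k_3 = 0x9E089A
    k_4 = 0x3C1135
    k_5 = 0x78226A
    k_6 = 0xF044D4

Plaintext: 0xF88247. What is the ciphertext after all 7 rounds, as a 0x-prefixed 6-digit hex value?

s_0 = plaintext = 0xF88247
s_1 = Round(s_0, k_0) = 0x24779C
s_2 = Round(s_1, k_1) = 0x79C3EE
s_3 = Round(s_2, k_2) = 0x3EE104
s_4 = Round(s_3, k_3) = 0x104F20
s_5 = Round(s_4, k_4) = 0xF20FB5
s_6 = Round(s_5, k_5) = 0xFB5F2F
s_7 = Round(s_6, k_6) = 0xF2F54F

0xF2F54F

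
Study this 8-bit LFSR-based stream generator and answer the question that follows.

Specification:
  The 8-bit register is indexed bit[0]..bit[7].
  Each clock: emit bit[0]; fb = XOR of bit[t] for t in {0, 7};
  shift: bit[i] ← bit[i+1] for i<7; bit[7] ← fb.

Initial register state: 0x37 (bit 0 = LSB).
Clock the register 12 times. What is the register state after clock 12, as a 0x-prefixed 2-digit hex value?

0x4E

reg_0 = 0x37
clock 1: out=1, reg = 0x9B
clock 2: out=1, reg = 0x4D
clock 3: out=1, reg = 0xA6
clock 4: out=0, reg = 0xD3
clock 5: out=1, reg = 0x69
clock 6: out=1, reg = 0xB4
clock 7: out=0, reg = 0xDA
clock 8: out=0, reg = 0xED
clock 9: out=1, reg = 0x76
clock 10: out=0, reg = 0x3B
clock 11: out=1, reg = 0x9D
clock 12: out=1, reg = 0x4E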